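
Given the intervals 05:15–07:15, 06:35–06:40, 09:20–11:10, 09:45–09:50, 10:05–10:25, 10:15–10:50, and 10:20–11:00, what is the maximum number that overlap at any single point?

At 10:20, 4 of the intervals are simultaneously active.
No point has more.

4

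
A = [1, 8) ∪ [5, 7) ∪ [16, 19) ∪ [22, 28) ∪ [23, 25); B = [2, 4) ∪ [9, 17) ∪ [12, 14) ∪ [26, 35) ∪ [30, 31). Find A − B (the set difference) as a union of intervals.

[1, 2) ∪ [4, 8) ∪ [17, 19) ∪ [22, 26)

First set merges to [1, 8), [16, 19), [22, 28).
Second set merges to [2, 4), [9, 17), [26, 35).
[1, 8) with B removed leaves [1, 2), [4, 8).
[16, 19) with B removed leaves [17, 19).
[22, 28) with B removed leaves [22, 26).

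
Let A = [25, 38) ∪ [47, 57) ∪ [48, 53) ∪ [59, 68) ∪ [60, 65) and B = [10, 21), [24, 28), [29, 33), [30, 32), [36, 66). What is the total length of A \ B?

A, merged: [25, 38), [47, 57), [59, 68).
B, merged: [10, 21), [24, 28), [29, 33), [36, 66).
A \ B = [28, 29), [33, 36), [66, 68).
Total: 1 + 3 + 2 = 6.

6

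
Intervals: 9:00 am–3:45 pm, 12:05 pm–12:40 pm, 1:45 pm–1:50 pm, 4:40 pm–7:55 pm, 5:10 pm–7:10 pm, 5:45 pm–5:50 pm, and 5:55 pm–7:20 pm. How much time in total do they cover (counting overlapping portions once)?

Merged: 9:00 am-3:45 pm, 4:40 pm-7:55 pm.
Lengths: 6 h 45 min + 3 h 15 min = 10 h.

10 h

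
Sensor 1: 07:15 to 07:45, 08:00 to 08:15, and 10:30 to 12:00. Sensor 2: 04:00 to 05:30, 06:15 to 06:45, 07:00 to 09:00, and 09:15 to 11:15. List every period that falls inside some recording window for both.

07:15–07:45, 08:00–08:15, 10:30–11:15

07:15–07:45 meets the second set on 07:15–07:45.
08:00–08:15 meets the second set on 08:00–08:15.
10:30–12:00 meets the second set on 10:30–11:15.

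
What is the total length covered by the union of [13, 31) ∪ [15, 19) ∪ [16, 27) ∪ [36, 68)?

Merged: [13, 31), [36, 68).
Lengths: 18 + 32 = 50.

50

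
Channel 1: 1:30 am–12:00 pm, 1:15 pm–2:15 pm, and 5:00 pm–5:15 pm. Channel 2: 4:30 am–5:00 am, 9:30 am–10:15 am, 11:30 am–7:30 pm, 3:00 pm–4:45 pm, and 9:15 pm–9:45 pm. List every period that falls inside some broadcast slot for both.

4:30 am-5:00 am, 9:30 am-10:15 am, 11:30 am-12:00 pm, 1:15 pm-2:15 pm, 5:00 pm-5:15 pm

B, merged: 4:30 am-5:00 am, 9:30 am-10:15 am, 11:30 am-7:30 pm, 9:15 pm-9:45 pm.
1:30 am-12:00 pm overlaps B on 4:30 am-5:00 am, 9:30 am-10:15 am, 11:30 am-12:00 pm.
1:15 pm-2:15 pm overlaps B on 1:15 pm-2:15 pm.
5:00 pm-5:15 pm overlaps B on 5:00 pm-5:15 pm.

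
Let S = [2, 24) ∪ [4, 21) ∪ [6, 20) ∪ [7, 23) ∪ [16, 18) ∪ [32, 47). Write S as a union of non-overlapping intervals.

[2, 24) ∪ [32, 47)

[4, 21) overlaps/touches [2, 24) → extend to [2, 24).
[6, 20) overlaps/touches [2, 24) → extend to [2, 24).
[7, 23) overlaps/touches [2, 24) → extend to [2, 24).
[16, 18) overlaps/touches [2, 24) → extend to [2, 24).
[32, 47) is disjoint → start new block.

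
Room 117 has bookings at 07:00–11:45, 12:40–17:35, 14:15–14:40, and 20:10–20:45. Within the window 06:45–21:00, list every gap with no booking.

Covered (merged): 07:00-11:45, 12:40-17:35, 20:10-20:45.
Uncovered inside 06:45-21:00: 06:45-07:00, 11:45-12:40, 17:35-20:10, 20:45-21:00.

06:45-07:00, 11:45-12:40, 17:35-20:10, 20:45-21:00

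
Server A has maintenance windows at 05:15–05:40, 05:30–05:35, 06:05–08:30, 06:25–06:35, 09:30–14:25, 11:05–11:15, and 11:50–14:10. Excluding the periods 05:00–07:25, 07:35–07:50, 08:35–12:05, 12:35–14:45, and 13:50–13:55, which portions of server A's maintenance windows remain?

A, merged: 05:15–05:40, 06:05–08:30, 09:30–14:25.
B, merged: 05:00–07:25, 07:35–07:50, 08:35–12:05, 12:35–14:45.
05:15–05:40: fully covered by B → removed.
06:05–08:30 minus B → 07:25–07:35, 07:50–08:30.
09:30–14:25 minus B → 12:05–12:35.

07:25–07:35, 07:50–08:30, 12:05–12:35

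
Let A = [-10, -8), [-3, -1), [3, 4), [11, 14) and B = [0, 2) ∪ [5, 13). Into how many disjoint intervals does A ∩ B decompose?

A ∩ B = [11, 13).
That is 1 disjoint piece.

1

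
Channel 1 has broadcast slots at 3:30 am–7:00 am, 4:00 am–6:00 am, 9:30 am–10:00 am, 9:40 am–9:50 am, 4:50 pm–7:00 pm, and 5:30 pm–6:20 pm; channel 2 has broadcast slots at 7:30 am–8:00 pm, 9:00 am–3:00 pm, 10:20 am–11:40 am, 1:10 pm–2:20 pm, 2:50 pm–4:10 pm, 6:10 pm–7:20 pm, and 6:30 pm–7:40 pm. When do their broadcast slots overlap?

9:30 am–10:00 am, 4:50 pm–7:00 pm

A, merged: 3:30 am–7:00 am, 9:30 am–10:00 am, 4:50 pm–7:00 pm.
B, merged: 7:30 am–8:00 pm.
3:30 am–7:00 am: no overlap with the second set.
9:30 am–10:00 am meets the second set on 9:30 am–10:00 am.
4:50 pm–7:00 pm meets the second set on 4:50 pm–7:00 pm.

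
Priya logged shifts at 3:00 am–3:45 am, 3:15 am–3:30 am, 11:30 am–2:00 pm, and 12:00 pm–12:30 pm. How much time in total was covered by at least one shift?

Merged: 3:00 am-3:45 am, 11:30 am-2:00 pm.
Lengths: 45 min + 2 h 30 min = 3 h 15 min.

3 h 15 min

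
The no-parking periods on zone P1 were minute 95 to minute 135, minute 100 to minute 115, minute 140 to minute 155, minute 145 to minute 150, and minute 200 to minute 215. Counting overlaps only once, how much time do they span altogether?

Merged: minute 95 to minute 135, minute 140 to minute 155, minute 200 to minute 215.
Lengths: 40 minutes + 15 minutes + 15 minutes = 70 minutes.

70 minutes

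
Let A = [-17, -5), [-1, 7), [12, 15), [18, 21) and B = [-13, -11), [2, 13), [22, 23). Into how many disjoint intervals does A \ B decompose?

A \ B = [-17, -13), [-11, -5), [-1, 2), [13, 15), [18, 21).
That is 5 disjoint pieces.

5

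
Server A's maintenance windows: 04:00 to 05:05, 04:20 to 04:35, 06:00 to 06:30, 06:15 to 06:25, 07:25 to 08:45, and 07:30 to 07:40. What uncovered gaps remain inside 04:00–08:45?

05:05-06:00, 06:30-07:25

After merging, the occupied span is 04:00-05:05, 06:00-06:30, 07:25-08:45.
Gaps within 04:00-08:45: 05:05-06:00, 06:30-07:25.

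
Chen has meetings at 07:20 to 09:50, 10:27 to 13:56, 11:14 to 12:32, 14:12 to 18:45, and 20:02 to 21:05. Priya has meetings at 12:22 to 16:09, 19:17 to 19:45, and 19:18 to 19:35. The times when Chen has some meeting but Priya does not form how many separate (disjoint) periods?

4

A, merged: 07:20-09:50, 10:27-13:56, 14:12-18:45, 20:02-21:05.
B, merged: 12:22-16:09, 19:17-19:45.
A \ B = 07:20-09:50, 10:27-12:22, 16:09-18:45, 20:02-21:05.
That is 4 disjoint pieces.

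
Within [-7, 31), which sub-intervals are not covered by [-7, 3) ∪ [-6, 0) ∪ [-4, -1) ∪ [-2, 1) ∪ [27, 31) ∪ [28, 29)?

[3, 27)

Covered (merged): [-7, 3), [27, 31).
Complement within [-7, 31): [3, 27).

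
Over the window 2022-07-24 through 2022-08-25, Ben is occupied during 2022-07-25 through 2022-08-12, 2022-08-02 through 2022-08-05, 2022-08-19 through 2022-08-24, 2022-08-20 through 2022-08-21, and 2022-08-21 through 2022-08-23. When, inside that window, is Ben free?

Covered (merged): 2022-07-25 through 2022-08-12, 2022-08-19 through 2022-08-24.
Gaps within 2022-07-24 through 2022-08-25: 2022-07-24 through 2022-07-24, 2022-08-13 through 2022-08-18, 2022-08-25 through 2022-08-25.

2022-07-24 through 2022-07-24, 2022-08-13 through 2022-08-18, 2022-08-25 through 2022-08-25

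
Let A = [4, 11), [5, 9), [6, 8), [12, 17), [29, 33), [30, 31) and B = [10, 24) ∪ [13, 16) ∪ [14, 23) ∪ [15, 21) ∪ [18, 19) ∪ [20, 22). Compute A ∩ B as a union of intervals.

A, merged: [4, 11), [12, 17), [29, 33).
B, merged: [10, 24).
[4, 11) ∩ B → [10, 11).
[12, 17) ∩ B → [12, 17).
[29, 33) meets no B interval.

[10, 11) ∪ [12, 17)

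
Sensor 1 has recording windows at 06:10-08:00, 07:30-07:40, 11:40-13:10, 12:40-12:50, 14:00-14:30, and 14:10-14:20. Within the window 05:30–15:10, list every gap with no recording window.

After merging, the occupied span is 06:10-08:00, 11:40-13:10, 14:00-14:30.
Uncovered inside 05:30-15:10: 05:30-06:10, 08:00-11:40, 13:10-14:00, 14:30-15:10.

05:30-06:10, 08:00-11:40, 13:10-14:00, 14:30-15:10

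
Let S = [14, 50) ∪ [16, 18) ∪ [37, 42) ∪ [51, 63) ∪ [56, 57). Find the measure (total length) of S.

Merged: [14, 50), [51, 63).
Lengths: 36 + 12 = 48.

48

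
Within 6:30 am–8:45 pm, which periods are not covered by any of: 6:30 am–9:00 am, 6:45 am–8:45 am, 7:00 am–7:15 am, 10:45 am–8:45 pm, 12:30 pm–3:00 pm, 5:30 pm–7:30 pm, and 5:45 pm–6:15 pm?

Covered (merged): 6:30 am–9:00 am, 10:45 am–8:45 pm.
Complement within 6:30 am–8:45 pm: 9:00 am–10:45 am.

9:00 am–10:45 am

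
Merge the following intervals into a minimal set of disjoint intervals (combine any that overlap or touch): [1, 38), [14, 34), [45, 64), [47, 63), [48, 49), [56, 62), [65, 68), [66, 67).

[14, 34) overlaps/touches [1, 38) → extend to [1, 38).
[45, 64) is disjoint → start new block.
[47, 63) overlaps/touches [45, 64) → extend to [45, 64).
[48, 49) overlaps/touches [45, 64) → extend to [45, 64).
[56, 62) overlaps/touches [45, 64) → extend to [45, 64).
[65, 68) is disjoint → start new block.
[66, 67) overlaps/touches [65, 68) → extend to [65, 68).

[1, 38) ∪ [45, 64) ∪ [65, 68)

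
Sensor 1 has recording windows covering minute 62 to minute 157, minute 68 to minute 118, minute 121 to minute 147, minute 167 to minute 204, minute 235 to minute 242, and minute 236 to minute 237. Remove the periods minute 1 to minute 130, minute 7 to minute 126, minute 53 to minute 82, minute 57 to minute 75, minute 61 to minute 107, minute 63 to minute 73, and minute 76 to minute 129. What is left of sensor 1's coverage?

First set merges to minute 62 to minute 157, minute 167 to minute 204, minute 235 to minute 242.
Second set merges to minute 1 to minute 130.
minute 62 to minute 157 \ B = minute 130 to minute 157.
minute 167 to minute 204: nothing removed.
minute 235 to minute 242: nothing removed.

minute 130 to minute 157, minute 167 to minute 204, minute 235 to minute 242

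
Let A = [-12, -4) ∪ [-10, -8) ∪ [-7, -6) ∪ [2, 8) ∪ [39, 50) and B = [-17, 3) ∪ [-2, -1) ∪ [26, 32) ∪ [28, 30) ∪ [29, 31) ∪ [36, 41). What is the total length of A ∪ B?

45

A, merged: [-12, -4), [2, 8), [39, 50).
B, merged: [-17, 3), [26, 32), [36, 41).
A ∪ B = [-17, 8), [26, 32), [36, 50).
Total: 25 + 6 + 14 = 45.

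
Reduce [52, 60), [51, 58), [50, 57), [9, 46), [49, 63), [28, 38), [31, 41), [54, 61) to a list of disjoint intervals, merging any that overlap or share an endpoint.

Sort by start: [9, 46), [28, 38), [31, 41), [49, 63), [50, 57), [51, 58), [52, 60), [54, 61).
[28, 38) overlaps/touches [9, 46) → extend to [9, 46).
[31, 41) overlaps/touches [9, 46) → extend to [9, 46).
[49, 63) is disjoint → start new block.
[50, 57) overlaps/touches [49, 63) → extend to [49, 63).
[51, 58) overlaps/touches [49, 63) → extend to [49, 63).
[52, 60) overlaps/touches [49, 63) → extend to [49, 63).
[54, 61) overlaps/touches [49, 63) → extend to [49, 63).

[9, 46) ∪ [49, 63)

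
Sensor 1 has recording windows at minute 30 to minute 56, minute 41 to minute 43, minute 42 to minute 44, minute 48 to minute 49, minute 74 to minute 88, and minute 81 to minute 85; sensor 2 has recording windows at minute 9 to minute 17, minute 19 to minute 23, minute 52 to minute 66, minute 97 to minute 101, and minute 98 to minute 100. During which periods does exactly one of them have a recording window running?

minute 9 to minute 17, minute 19 to minute 23, minute 30 to minute 52, minute 56 to minute 66, minute 74 to minute 88, minute 97 to minute 101

A, merged: minute 30 to minute 56, minute 74 to minute 88.
B, merged: minute 9 to minute 17, minute 19 to minute 23, minute 52 to minute 66, minute 97 to minute 101.
A but not B: minute 30 to minute 52, minute 74 to minute 88.
B but not A: minute 9 to minute 17, minute 19 to minute 23, minute 56 to minute 66, minute 97 to minute 101.
Combining gives A △ B.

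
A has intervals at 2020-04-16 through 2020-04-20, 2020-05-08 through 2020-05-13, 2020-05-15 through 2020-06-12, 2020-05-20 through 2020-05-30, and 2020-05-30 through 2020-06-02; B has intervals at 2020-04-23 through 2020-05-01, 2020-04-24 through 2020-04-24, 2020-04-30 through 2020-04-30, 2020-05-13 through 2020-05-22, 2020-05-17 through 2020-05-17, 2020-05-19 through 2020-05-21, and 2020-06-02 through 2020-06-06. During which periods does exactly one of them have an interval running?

Merge the first list: 2020-04-16 through 2020-04-20, 2020-05-08 through 2020-05-13, 2020-05-15 through 2020-06-12.
Merge the second list: 2020-04-23 through 2020-05-01, 2020-05-13 through 2020-05-22, 2020-06-02 through 2020-06-06.
A \ B = 2020-04-16 through 2020-04-20, 2020-05-08 through 2020-05-12, 2020-05-23 through 2020-06-01, 2020-06-07 through 2020-06-12.
B \ A = 2020-04-23 through 2020-05-01, 2020-05-14 through 2020-05-14.
Union of the two gives the symmetric difference.

2020-04-16 through 2020-04-20, 2020-04-23 through 2020-05-01, 2020-05-08 through 2020-05-12, 2020-05-14 through 2020-05-14, 2020-05-23 through 2020-06-01, 2020-06-07 through 2020-06-12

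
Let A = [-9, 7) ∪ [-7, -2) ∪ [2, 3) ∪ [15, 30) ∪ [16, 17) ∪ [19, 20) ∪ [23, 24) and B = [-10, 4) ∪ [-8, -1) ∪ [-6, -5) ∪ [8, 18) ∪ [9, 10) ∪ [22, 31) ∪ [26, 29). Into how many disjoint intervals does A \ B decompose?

Merge the first list: [-9, 7), [15, 30).
Merge the second list: [-10, 4), [8, 18), [22, 31).
A \ B = [4, 7), [18, 22).
That is 2 disjoint pieces.

2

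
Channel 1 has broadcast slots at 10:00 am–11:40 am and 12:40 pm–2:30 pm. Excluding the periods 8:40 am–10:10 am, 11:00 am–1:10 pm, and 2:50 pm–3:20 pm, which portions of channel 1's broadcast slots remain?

10:10 am-11:00 am, 1:10 pm-2:30 pm

10:00 am-11:40 am \ B = 10:10 am-11:00 am.
12:40 pm-2:30 pm \ B = 1:10 pm-2:30 pm.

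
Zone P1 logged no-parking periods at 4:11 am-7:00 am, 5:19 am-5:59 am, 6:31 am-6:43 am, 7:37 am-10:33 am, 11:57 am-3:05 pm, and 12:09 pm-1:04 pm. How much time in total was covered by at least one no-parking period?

8 h 53 min

Merged: 4:11 am–7:00 am, 7:37 am–10:33 am, 11:57 am–3:05 pm.
Lengths: 2 h 49 min + 2 h 56 min + 3 h 8 min = 8 h 53 min.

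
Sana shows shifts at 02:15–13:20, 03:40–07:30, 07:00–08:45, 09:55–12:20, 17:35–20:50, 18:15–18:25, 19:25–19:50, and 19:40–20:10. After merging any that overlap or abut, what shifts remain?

02:15–13:20, 17:35–20:50

03:40–07:30 overlaps/touches 02:15–13:20 → extend to 02:15–13:20.
07:00–08:45 overlaps/touches 02:15–13:20 → extend to 02:15–13:20.
09:55–12:20 overlaps/touches 02:15–13:20 → extend to 02:15–13:20.
17:35–20:50 is disjoint → start new block.
18:15–18:25 overlaps/touches 17:35–20:50 → extend to 17:35–20:50.
19:25–19:50 overlaps/touches 17:35–20:50 → extend to 17:35–20:50.
19:40–20:10 overlaps/touches 17:35–20:50 → extend to 17:35–20:50.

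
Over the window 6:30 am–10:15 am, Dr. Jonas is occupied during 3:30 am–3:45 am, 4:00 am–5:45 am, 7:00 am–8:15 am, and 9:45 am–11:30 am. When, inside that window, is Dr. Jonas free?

6:30 am–7:00 am, 8:15 am–9:45 am

After merging, the occupied span is 3:30 am–3:45 am, 4:00 am–5:45 am, 7:00 am–8:15 am, 9:45 am–11:30 am.
Uncovered inside 6:30 am–10:15 am: 6:30 am–7:00 am, 8:15 am–9:45 am.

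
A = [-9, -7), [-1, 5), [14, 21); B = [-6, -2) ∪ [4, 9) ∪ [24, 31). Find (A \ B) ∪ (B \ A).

A but not B: [-9, -7), [-1, 4), [14, 21).
B but not A: [-6, -2), [5, 9), [24, 31).
Combining gives A △ B.

[-9, -7) ∪ [-6, -2) ∪ [-1, 4) ∪ [5, 9) ∪ [14, 21) ∪ [24, 31)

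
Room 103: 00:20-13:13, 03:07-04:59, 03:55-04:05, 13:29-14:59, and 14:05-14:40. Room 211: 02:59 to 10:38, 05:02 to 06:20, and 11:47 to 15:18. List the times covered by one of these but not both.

00:20–02:59, 10:38–11:47, 13:13–13:29, 14:59–15:18

Merge the first list: 00:20–13:13, 13:29–14:59.
Merge the second list: 02:59–10:38, 11:47–15:18.
A but not B: 00:20–02:59, 10:38–11:47.
B but not A: 13:13–13:29, 14:59–15:18.
Combining gives A △ B.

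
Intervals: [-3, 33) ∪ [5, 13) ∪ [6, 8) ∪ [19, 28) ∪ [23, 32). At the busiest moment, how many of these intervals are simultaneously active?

Sweep endpoints in order; track running count of active intervals.
Peak of 3 reached at 6.

3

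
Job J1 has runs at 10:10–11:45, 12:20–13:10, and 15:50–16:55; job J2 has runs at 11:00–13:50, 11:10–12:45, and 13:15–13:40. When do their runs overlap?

11:00–11:45, 12:20–13:10

Second set merges to 11:00–13:50.
10:10–11:45 meets the second set on 11:00–11:45.
12:20–13:10 meets the second set on 12:20–13:10.
15:50–16:55: no overlap with the second set.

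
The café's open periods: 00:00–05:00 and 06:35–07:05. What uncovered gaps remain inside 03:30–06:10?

The merged coverage is 00:00–05:00, 06:35–07:05.
Complement within 03:30–06:10: 05:00–06:10.

05:00–06:10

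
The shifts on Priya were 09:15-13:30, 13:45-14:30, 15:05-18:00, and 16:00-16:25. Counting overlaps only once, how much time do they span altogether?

7 h 55 min

Merged: 09:15-13:30, 13:45-14:30, 15:05-18:00.
Lengths: 4 h 15 min + 45 min + 2 h 55 min = 7 h 55 min.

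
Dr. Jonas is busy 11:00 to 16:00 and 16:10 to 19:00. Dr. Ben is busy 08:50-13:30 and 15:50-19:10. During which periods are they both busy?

11:00–13:30, 15:50–16:00, 16:10–19:00

11:00–16:00 meets the second set on 11:00–13:30, 15:50–16:00.
16:10–19:00 meets the second set on 16:10–19:00.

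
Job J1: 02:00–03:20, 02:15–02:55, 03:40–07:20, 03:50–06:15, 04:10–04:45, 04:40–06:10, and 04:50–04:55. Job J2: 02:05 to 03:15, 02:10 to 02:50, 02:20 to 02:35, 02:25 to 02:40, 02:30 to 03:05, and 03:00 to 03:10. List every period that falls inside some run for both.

02:05-03:15

A, merged: 02:00-03:20, 03:40-07:20.
B, merged: 02:05-03:15.
02:00-03:20 ∩ B → 02:05-03:15.
03:40-07:20 meets no B interval.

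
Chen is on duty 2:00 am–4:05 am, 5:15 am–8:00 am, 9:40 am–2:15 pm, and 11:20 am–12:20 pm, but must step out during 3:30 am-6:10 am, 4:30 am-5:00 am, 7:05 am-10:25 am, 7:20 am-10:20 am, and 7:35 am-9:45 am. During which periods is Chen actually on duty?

Merge the first list: 2:00 am–4:05 am, 5:15 am–8:00 am, 9:40 am–2:15 pm.
Merge the second list: 3:30 am–6:10 am, 7:05 am–10:25 am.
2:00 am–4:05 am with B removed leaves 2:00 am–3:30 am.
5:15 am–8:00 am with B removed leaves 6:10 am–7:05 am.
9:40 am–2:15 pm with B removed leaves 10:25 am–2:15 pm.

2:00 am–3:30 am, 6:10 am–7:05 am, 10:25 am–2:15 pm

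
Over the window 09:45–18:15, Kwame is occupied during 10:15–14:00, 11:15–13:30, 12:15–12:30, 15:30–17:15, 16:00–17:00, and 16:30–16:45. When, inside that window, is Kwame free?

The merged coverage is 10:15–14:00, 15:30–17:15.
Gaps within 09:45–18:15: 09:45–10:15, 14:00–15:30, 17:15–18:15.

09:45–10:15, 14:00–15:30, 17:15–18:15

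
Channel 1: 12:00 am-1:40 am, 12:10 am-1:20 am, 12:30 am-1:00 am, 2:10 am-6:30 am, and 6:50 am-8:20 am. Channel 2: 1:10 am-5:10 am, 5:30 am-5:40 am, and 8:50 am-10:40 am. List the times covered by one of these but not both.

First set merges to 12:00 am-1:40 am, 2:10 am-6:30 am, 6:50 am-8:20 am.
A but not B: 12:00 am-1:10 am, 5:10 am-5:30 am, 5:40 am-6:30 am, 6:50 am-8:20 am.
B but not A: 1:40 am-2:10 am, 8:50 am-10:40 am.
Combining gives A △ B.

12:00 am-1:10 am, 1:40 am-2:10 am, 5:10 am-5:30 am, 5:40 am-6:30 am, 6:50 am-8:20 am, 8:50 am-10:40 am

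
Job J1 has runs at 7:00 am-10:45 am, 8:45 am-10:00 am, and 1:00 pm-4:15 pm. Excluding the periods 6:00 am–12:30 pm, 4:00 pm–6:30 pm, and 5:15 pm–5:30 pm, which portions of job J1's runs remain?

Merge the first list: 7:00 am–10:45 am, 1:00 pm–4:15 pm.
Merge the second list: 6:00 am–12:30 pm, 4:00 pm–6:30 pm.
7:00 am–10:45 am: fully covered by B → removed.
1:00 pm–4:15 pm minus B → 1:00 pm–4:00 pm.

1:00 pm–4:00 pm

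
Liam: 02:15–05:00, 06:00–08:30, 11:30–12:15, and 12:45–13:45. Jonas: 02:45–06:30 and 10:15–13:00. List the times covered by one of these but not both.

02:15–02:45, 05:00–06:00, 06:30–08:30, 10:15–11:30, 12:15–12:45, 13:00–13:45

Only in the first: 02:15–02:45, 06:30–08:30, 13:00–13:45.
Only in the second: 05:00–06:00, 10:15–11:30, 12:15–12:45.
Together these are the periods covered by exactly one.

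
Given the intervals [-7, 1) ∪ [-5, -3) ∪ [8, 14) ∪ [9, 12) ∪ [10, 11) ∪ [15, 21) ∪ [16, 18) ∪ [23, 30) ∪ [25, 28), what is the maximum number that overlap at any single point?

3

Walk the sorted start/end points keeping a running depth.
The depth first hits 3 at 10.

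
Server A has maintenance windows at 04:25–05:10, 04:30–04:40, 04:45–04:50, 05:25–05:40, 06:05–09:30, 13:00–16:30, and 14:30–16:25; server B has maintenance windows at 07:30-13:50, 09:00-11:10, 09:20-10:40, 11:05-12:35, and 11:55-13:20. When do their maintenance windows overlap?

First set merges to 04:25-05:10, 05:25-05:40, 06:05-09:30, 13:00-16:30.
Second set merges to 07:30-13:50.
04:25-05:10: no overlap with the second set.
05:25-05:40: no overlap with the second set.
06:05-09:30 meets the second set on 07:30-09:30.
13:00-16:30 meets the second set on 13:00-13:50.

07:30-09:30, 13:00-13:50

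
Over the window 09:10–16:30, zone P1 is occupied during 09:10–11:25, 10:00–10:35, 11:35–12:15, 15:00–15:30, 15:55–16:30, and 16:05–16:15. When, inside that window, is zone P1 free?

11:25–11:35, 12:15–15:00, 15:30–15:55

After merging, the occupied span is 09:10–11:25, 11:35–12:15, 15:00–15:30, 15:55–16:30.
Complement within 09:10–16:30: 11:25–11:35, 12:15–15:00, 15:30–15:55.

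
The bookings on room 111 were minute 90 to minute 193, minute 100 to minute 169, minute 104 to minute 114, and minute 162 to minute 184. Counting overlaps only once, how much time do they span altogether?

103 minutes

Merged: minute 90 to minute 193.
Length: 103 minutes.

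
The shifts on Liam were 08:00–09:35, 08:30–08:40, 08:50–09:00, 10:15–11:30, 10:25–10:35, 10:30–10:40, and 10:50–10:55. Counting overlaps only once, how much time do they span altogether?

Merged: 08:00-09:35, 10:15-11:30.
Lengths: 1 h 35 min + 1 h 15 min = 2 h 50 min.

2 h 50 min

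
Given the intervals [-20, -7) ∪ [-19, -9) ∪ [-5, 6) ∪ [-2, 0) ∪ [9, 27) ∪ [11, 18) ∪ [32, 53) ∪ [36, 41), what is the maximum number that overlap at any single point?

2

Walk the sorted start/end points keeping a running depth.
The depth first hits 2 at -19.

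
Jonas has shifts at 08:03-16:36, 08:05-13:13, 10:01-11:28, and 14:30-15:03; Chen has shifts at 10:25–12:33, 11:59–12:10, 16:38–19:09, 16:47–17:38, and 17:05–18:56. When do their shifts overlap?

First set merges to 08:03–16:36.
Second set merges to 10:25–12:33, 16:38–19:09.
08:03–16:36 overlaps B on 10:25–12:33.

10:25–12:33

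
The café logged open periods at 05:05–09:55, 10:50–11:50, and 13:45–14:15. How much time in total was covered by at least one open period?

Merged: 05:05–09:55, 10:50–11:50, 13:45–14:15.
Lengths: 4 h 50 min + 1 h + 30 min = 6 h 20 min.

6 h 20 min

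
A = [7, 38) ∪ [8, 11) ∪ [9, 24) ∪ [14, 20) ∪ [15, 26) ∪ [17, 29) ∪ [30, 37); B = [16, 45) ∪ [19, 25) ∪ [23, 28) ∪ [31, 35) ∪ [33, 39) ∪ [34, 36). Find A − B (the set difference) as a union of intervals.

[7, 16)

First set merges to [7, 38).
Second set merges to [16, 45).
[7, 38) minus B → [7, 16).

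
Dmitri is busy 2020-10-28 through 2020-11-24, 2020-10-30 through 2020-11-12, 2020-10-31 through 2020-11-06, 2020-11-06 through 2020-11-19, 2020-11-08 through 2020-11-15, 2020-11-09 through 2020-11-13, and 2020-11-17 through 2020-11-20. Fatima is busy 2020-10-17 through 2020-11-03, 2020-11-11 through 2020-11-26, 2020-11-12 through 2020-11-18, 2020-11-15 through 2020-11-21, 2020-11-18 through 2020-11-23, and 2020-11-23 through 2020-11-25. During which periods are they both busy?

2020-10-28 through 2020-11-03, 2020-11-11 through 2020-11-24

Merge the first list: 2020-10-28 through 2020-11-24.
Merge the second list: 2020-10-17 through 2020-11-03, 2020-11-11 through 2020-11-26.
2020-10-28 through 2020-11-24 overlaps B on 2020-10-28 through 2020-11-03, 2020-11-11 through 2020-11-24.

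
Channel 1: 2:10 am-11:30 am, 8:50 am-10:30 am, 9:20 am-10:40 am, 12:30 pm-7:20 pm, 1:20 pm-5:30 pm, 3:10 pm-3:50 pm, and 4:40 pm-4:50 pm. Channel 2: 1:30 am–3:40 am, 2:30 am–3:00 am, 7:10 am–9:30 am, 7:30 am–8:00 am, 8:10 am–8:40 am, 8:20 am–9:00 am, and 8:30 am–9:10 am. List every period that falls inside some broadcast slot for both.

2:10 am-3:40 am, 7:10 am-9:30 am

A, merged: 2:10 am-11:30 am, 12:30 pm-7:20 pm.
B, merged: 1:30 am-3:40 am, 7:10 am-9:30 am.
2:10 am-11:30 am ∩ B → 2:10 am-3:40 am, 7:10 am-9:30 am.
12:30 pm-7:20 pm meets no B interval.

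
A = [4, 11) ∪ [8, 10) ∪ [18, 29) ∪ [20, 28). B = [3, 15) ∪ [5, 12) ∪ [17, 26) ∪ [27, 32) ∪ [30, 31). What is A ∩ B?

First set merges to [4, 11), [18, 29).
Second set merges to [3, 15), [17, 26), [27, 32).
[4, 11) meets the second set on [4, 11).
[18, 29) meets the second set on [18, 26), [27, 29).

[4, 11) ∪ [18, 26) ∪ [27, 29)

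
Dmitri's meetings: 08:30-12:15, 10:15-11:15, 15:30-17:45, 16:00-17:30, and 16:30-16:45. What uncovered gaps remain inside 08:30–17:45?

12:15–15:30

Covered (merged): 08:30–12:15, 15:30–17:45.
Uncovered inside 08:30–17:45: 12:15–15:30.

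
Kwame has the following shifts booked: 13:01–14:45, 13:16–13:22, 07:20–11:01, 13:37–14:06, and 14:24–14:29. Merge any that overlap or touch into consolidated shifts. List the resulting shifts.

07:20–11:01, 13:01–14:45

Sort by start: 07:20–11:01, 13:01–14:45, 13:16–13:22, 13:37–14:06, 14:24–14:29.
13:01–14:45 is disjoint → start new block.
13:16–13:22 overlaps/touches 13:01–14:45 → extend to 13:01–14:45.
13:37–14:06 overlaps/touches 13:01–14:45 → extend to 13:01–14:45.
14:24–14:29 overlaps/touches 13:01–14:45 → extend to 13:01–14:45.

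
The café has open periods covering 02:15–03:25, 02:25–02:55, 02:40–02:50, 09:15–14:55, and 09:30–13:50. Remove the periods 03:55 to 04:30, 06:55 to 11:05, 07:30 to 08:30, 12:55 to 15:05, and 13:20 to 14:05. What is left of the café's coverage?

02:15-03:25, 11:05-12:55

Merge the first list: 02:15-03:25, 09:15-14:55.
Merge the second list: 03:55-04:30, 06:55-11:05, 12:55-15:05.
02:15-03:25 is untouched.
09:15-14:55 with B removed leaves 11:05-12:55.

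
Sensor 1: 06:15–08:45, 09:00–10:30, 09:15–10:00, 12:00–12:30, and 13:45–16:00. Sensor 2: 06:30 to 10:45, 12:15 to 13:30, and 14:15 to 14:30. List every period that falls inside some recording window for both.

A, merged: 06:15-08:45, 09:00-10:30, 12:00-12:30, 13:45-16:00.
06:15-08:45 ∩ B → 06:30-08:45.
09:00-10:30 ∩ B → 09:00-10:30.
12:00-12:30 ∩ B → 12:15-12:30.
13:45-16:00 ∩ B → 14:15-14:30.

06:30-08:45, 09:00-10:30, 12:15-12:30, 14:15-14:30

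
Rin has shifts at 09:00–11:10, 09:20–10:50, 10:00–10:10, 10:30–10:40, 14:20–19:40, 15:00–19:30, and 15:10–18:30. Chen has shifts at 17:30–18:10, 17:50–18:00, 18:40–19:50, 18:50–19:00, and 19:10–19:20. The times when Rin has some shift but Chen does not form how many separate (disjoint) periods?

A, merged: 09:00–11:10, 14:20–19:40.
B, merged: 17:30–18:10, 18:40–19:50.
A \ B = 09:00–11:10, 14:20–17:30, 18:10–18:40.
That is 3 disjoint pieces.

3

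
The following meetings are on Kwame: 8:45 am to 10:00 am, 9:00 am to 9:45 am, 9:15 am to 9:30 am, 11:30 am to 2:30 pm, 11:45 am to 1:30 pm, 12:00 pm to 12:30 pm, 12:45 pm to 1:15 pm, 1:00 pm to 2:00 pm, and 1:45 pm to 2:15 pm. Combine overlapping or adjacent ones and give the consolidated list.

9:00 am–9:45 am overlaps/touches 8:45 am–10:00 am → extend to 8:45 am–10:00 am.
9:15 am–9:30 am overlaps/touches 8:45 am–10:00 am → extend to 8:45 am–10:00 am.
11:30 am–2:30 pm is disjoint → start new block.
11:45 am–1:30 pm overlaps/touches 11:30 am–2:30 pm → extend to 11:30 am–2:30 pm.
12:00 pm–12:30 pm overlaps/touches 11:30 am–2:30 pm → extend to 11:30 am–2:30 pm.
12:45 pm–1:15 pm overlaps/touches 11:30 am–2:30 pm → extend to 11:30 am–2:30 pm.
1:00 pm–2:00 pm overlaps/touches 11:30 am–2:30 pm → extend to 11:30 am–2:30 pm.
1:45 pm–2:15 pm overlaps/touches 11:30 am–2:30 pm → extend to 11:30 am–2:30 pm.

8:45 am–10:00 am, 11:30 am–2:30 pm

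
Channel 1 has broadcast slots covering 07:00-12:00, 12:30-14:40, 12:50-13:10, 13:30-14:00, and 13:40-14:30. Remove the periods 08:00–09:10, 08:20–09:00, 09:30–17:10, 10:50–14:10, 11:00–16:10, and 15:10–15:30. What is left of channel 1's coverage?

07:00–08:00, 09:10–09:30

A, merged: 07:00–12:00, 12:30–14:40.
B, merged: 08:00–09:10, 09:30–17:10.
07:00–12:00 minus B → 07:00–08:00, 09:10–09:30.
12:30–14:40: fully covered by B → removed.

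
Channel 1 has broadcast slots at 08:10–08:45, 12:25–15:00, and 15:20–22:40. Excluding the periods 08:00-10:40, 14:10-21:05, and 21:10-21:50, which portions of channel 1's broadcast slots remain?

08:10–08:45: fully covered by B → removed.
12:25–15:00 minus B → 12:25–14:10.
15:20–22:40 minus B → 21:05–21:10, 21:50–22:40.

12:25–14:10, 21:05–21:10, 21:50–22:40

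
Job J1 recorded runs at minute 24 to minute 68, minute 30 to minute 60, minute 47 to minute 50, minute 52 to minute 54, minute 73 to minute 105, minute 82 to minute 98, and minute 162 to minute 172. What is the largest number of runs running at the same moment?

3

Walk the sorted start/end points keeping a running depth.
The depth first hits 3 at minute 47.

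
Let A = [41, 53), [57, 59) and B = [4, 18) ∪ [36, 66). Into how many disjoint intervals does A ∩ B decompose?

2

A ∩ B = [41, 53), [57, 59).
That is 2 disjoint pieces.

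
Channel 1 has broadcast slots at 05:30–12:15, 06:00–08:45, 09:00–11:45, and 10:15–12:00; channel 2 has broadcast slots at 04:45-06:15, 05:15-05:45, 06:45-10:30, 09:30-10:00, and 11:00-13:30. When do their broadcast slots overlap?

First set merges to 05:30–12:15.
Second set merges to 04:45–06:15, 06:45–10:30, 11:00–13:30.
05:30–12:15 overlaps B on 05:30–06:15, 06:45–10:30, 11:00–12:15.

05:30–06:15, 06:45–10:30, 11:00–12:15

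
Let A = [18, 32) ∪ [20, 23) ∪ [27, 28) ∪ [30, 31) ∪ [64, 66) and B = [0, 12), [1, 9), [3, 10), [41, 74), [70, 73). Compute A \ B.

[18, 32)

First set merges to [18, 32), [64, 66).
Second set merges to [0, 12), [41, 74).
[18, 32): nothing removed.
[64, 66): entirely removed.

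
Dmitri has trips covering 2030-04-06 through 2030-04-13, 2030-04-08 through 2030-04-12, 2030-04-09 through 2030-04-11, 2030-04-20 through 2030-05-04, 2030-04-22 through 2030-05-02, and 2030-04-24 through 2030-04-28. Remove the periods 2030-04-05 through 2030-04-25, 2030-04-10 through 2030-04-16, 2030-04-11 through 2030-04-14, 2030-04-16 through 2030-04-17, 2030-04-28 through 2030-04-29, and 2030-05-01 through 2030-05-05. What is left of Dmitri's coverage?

Merge the first list: 2030-04-06 through 2030-04-13, 2030-04-20 through 2030-05-04.
Merge the second list: 2030-04-05 through 2030-04-25, 2030-04-28 through 2030-04-29, 2030-05-01 through 2030-05-05.
2030-04-06 through 2030-04-13: entirely removed.
2030-04-20 through 2030-05-04 \ B = 2030-04-26 through 2030-04-27, 2030-04-30 through 2030-04-30.

2030-04-26 through 2030-04-27, 2030-04-30 through 2030-04-30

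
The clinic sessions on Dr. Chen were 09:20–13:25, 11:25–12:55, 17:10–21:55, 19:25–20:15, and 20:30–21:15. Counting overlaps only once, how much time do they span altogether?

Merged: 09:20–13:25, 17:10–21:55.
Lengths: 4 h 5 min + 4 h 45 min = 8 h 50 min.

8 h 50 min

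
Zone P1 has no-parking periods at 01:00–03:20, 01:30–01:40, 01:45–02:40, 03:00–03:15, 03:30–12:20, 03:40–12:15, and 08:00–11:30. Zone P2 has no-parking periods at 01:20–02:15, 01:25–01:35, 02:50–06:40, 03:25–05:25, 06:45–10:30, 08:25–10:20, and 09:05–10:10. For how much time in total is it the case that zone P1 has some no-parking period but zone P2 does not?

2 h 50 min

A, merged: 01:00–03:20, 03:30–12:20.
B, merged: 01:20–02:15, 02:50–06:40, 06:45–10:30.
A \ B = 01:00–01:20, 02:15–02:50, 06:40–06:45, 10:30–12:20.
Total: 20 min + 35 min + 5 min + 1 h 50 min = 2 h 50 min.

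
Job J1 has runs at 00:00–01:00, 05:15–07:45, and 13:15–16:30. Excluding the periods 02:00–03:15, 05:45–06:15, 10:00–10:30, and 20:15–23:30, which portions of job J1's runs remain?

00:00–01:00, 05:15–05:45, 06:15–07:45, 13:15–16:30

00:00–01:00: no B overlap → unchanged.
05:15–07:45 minus B → 05:15–05:45, 06:15–07:45.
13:15–16:30: no B overlap → unchanged.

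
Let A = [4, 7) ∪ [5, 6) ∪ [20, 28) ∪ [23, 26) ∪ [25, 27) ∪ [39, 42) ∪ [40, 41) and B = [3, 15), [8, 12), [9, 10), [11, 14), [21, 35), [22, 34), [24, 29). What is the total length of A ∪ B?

A, merged: [4, 7), [20, 28), [39, 42).
B, merged: [3, 15), [21, 35).
A ∪ B = [3, 15), [20, 35), [39, 42).
Total: 12 + 15 + 3 = 30.

30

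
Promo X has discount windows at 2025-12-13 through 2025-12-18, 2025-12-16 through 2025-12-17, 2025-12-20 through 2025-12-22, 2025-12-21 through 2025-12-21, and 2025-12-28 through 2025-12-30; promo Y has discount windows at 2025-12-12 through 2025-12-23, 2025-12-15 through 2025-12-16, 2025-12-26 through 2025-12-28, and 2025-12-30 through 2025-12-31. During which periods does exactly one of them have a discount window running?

2025-12-12 through 2025-12-12, 2025-12-19 through 2025-12-19, 2025-12-23 through 2025-12-23, 2025-12-26 through 2025-12-27, 2025-12-29 through 2025-12-29, 2025-12-31 through 2025-12-31

First set merges to 2025-12-13 through 2025-12-18, 2025-12-20 through 2025-12-22, 2025-12-28 through 2025-12-30.
Second set merges to 2025-12-12 through 2025-12-23, 2025-12-26 through 2025-12-28, 2025-12-30 through 2025-12-31.
Only in the first: 2025-12-29 through 2025-12-29.
Only in the second: 2025-12-12 through 2025-12-12, 2025-12-19 through 2025-12-19, 2025-12-23 through 2025-12-23, 2025-12-26 through 2025-12-27, 2025-12-31 through 2025-12-31.
Together these are the periods covered by exactly one.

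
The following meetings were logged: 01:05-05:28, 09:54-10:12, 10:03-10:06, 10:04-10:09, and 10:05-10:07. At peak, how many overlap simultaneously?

Walk the sorted start/end points keeping a running depth.
The depth first hits 4 at 10:05.

4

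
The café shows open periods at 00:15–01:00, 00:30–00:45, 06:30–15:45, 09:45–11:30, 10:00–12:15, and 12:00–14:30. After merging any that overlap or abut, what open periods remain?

00:15-01:00, 06:30-15:45

00:30-00:45 overlaps/touches 00:15-01:00 → extend to 00:15-01:00.
06:30-15:45 is disjoint → start new block.
09:45-11:30 overlaps/touches 06:30-15:45 → extend to 06:30-15:45.
10:00-12:15 overlaps/touches 06:30-15:45 → extend to 06:30-15:45.
12:00-14:30 overlaps/touches 06:30-15:45 → extend to 06:30-15:45.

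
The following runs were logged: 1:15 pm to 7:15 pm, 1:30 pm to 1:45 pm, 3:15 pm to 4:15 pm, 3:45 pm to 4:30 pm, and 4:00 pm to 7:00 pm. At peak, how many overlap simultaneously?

Walk the sorted start/end points keeping a running depth.
The depth first hits 4 at 4:00 pm.

4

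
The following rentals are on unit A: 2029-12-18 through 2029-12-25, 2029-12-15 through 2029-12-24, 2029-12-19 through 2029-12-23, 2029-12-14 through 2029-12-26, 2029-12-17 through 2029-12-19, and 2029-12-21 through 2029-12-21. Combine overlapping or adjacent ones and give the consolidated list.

2029-12-14 through 2029-12-26

Sort by start: 2029-12-14 through 2029-12-26, 2029-12-15 through 2029-12-24, 2029-12-17 through 2029-12-19, 2029-12-18 through 2029-12-25, 2029-12-19 through 2029-12-23, 2029-12-21 through 2029-12-21.
2029-12-15 through 2029-12-24 overlaps/touches 2029-12-14 through 2029-12-26 → extend to 2029-12-14 through 2029-12-26.
2029-12-17 through 2029-12-19 overlaps/touches 2029-12-14 through 2029-12-26 → extend to 2029-12-14 through 2029-12-26.
2029-12-18 through 2029-12-25 overlaps/touches 2029-12-14 through 2029-12-26 → extend to 2029-12-14 through 2029-12-26.
2029-12-19 through 2029-12-23 overlaps/touches 2029-12-14 through 2029-12-26 → extend to 2029-12-14 through 2029-12-26.
2029-12-21 through 2029-12-21 overlaps/touches 2029-12-14 through 2029-12-26 → extend to 2029-12-14 through 2029-12-26.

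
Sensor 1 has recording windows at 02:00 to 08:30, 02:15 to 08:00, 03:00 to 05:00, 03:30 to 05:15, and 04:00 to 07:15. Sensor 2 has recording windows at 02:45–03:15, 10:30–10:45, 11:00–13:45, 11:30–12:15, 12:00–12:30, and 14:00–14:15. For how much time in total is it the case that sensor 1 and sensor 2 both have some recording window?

A, merged: 02:00-08:30.
B, merged: 02:45-03:15, 10:30-10:45, 11:00-13:45, 14:00-14:15.
A ∩ B = 02:45-03:15.
Total: 30 min.

30 min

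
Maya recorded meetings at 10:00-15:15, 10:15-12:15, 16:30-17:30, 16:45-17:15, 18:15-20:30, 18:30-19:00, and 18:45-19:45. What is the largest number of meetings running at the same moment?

3

Sweep endpoints in order; track running count of active intervals.
Peak of 3 reached at 18:45.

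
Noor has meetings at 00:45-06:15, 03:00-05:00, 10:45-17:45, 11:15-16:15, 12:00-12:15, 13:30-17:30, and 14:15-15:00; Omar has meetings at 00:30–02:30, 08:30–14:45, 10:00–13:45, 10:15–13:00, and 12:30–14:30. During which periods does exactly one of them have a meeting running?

00:30–00:45, 02:30–06:15, 08:30–10:45, 14:45–17:45

A, merged: 00:45–06:15, 10:45–17:45.
B, merged: 00:30–02:30, 08:30–14:45.
A but not B: 02:30–06:15, 14:45–17:45.
B but not A: 00:30–00:45, 08:30–10:45.
Combining gives A △ B.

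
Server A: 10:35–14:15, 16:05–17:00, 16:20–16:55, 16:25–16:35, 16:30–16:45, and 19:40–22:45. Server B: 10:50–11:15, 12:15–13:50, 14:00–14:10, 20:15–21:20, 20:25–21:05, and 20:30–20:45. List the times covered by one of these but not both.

Merge the first list: 10:35-14:15, 16:05-17:00, 19:40-22:45.
Merge the second list: 10:50-11:15, 12:15-13:50, 14:00-14:10, 20:15-21:20.
A \ B = 10:35-10:50, 11:15-12:15, 13:50-14:00, 14:10-14:15, 16:05-17:00, 19:40-20:15, 21:20-22:45.
B \ A = none.
Union of the two gives the symmetric difference.

10:35-10:50, 11:15-12:15, 13:50-14:00, 14:10-14:15, 16:05-17:00, 19:40-20:15, 21:20-22:45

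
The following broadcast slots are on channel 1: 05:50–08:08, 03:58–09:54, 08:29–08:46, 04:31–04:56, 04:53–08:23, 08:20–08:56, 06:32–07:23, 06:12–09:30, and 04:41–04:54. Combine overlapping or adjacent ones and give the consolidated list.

03:58-09:54

Sort by start: 03:58-09:54, 04:31-04:56, 04:41-04:54, 04:53-08:23, 05:50-08:08, 06:12-09:30, 06:32-07:23, 08:20-08:56, 08:29-08:46.
04:31-04:56 overlaps/touches 03:58-09:54 → extend to 03:58-09:54.
04:41-04:54 overlaps/touches 03:58-09:54 → extend to 03:58-09:54.
04:53-08:23 overlaps/touches 03:58-09:54 → extend to 03:58-09:54.
05:50-08:08 overlaps/touches 03:58-09:54 → extend to 03:58-09:54.
06:12-09:30 overlaps/touches 03:58-09:54 → extend to 03:58-09:54.
06:32-07:23 overlaps/touches 03:58-09:54 → extend to 03:58-09:54.
08:20-08:56 overlaps/touches 03:58-09:54 → extend to 03:58-09:54.
08:29-08:46 overlaps/touches 03:58-09:54 → extend to 03:58-09:54.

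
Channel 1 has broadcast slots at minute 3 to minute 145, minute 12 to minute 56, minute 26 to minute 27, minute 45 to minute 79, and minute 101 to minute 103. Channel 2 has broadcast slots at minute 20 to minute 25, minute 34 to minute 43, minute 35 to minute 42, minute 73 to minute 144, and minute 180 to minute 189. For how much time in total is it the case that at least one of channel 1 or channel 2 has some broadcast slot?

151 minutes

First set merges to minute 3 to minute 145.
Second set merges to minute 20 to minute 25, minute 34 to minute 43, minute 73 to minute 144, minute 180 to minute 189.
A ∪ B = minute 3 to minute 145, minute 180 to minute 189.
Total: 142 minutes + 9 minutes = 151 minutes.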